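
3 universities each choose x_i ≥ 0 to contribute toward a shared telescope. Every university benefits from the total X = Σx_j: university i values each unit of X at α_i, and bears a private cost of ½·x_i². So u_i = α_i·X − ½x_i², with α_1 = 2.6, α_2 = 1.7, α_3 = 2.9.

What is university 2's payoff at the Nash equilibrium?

University i's FOC: ∂u_i/∂x_i = α_i − x_i = 0, so x_i* = α_i.
NE contributions = (2.6, 1.7, 2.9); X = 7.2.
u_2 = α_2·X − ½·(x_2)² = 1.7·7.2 − ½·1.7² = 10.795.

10.795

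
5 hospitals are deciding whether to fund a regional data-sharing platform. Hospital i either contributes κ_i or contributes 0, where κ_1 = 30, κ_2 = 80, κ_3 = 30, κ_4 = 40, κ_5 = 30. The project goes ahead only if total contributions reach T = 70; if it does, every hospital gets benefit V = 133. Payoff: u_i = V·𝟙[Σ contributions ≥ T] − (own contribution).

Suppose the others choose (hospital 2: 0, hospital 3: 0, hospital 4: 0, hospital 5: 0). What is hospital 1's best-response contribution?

Others' total = 0. Even contributing 30 gives 30 < 70: no benefit either way.
Best response: 0.

0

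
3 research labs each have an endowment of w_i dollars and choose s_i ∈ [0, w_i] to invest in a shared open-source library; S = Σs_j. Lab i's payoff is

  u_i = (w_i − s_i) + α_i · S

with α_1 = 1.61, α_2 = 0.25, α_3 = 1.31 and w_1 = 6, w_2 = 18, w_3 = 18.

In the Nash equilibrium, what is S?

∂u_i/∂s_i = α_i − 1, so lab i contributes w_i if α_i > 1, else 0.
α_i > 1 for i ∈ {1, 3}; NE contributions (6, 0, 18), S = 24.

24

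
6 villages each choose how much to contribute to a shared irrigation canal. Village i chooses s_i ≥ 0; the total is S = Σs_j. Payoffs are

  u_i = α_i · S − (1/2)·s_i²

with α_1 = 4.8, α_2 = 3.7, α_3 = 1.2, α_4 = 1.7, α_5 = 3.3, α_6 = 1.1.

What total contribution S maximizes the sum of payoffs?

94.8

Planner FOC: ∂(Σu_j)/∂s_i = (Σα_j) − s_i = 0, so s_i^SO = Σα_j = 15.8 for every i; S^SO = 94.8.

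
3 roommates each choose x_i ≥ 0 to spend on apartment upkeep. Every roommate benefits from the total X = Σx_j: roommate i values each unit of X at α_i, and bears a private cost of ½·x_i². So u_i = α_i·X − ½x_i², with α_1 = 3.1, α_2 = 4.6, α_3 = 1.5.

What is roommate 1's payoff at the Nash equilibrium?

Roommate i's FOC: ∂u_i/∂x_i = α_i − x_i = 0, so x_i* = α_i.
NE contributions = (3.1, 4.6, 1.5); X = 9.2.
u_1 = α_1·X − ½·(x_1)² = 3.1·9.2 − ½·3.1² = 23.715.

23.715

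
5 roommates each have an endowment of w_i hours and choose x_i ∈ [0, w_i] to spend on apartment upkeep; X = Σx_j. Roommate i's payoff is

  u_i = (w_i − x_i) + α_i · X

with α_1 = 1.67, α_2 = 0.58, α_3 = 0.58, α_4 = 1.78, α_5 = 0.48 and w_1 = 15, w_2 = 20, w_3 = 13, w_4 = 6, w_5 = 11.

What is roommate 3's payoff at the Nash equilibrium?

25.18

∂u_i/∂x_i = α_i − 1, so roommate i contributes w_i if α_i > 1, else 0.
α_i > 1 for i ∈ {1, 4}; NE contributions (15, 0, 0, 6, 0), X = 21.
u_3 = (13 − 0) + 0.58·21 = 25.18.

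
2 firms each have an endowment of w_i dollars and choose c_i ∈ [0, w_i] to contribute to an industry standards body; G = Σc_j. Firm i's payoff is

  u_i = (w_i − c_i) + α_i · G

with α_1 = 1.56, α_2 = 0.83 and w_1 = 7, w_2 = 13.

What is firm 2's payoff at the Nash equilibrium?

∂u_i/∂c_i = α_i − 1, so firm i contributes w_i if α_i > 1, else 0.
α_i > 1 for i ∈ {1}; NE contributions (7, 0), G = 7.
u_2 = (13 − 0) + 0.83·7 = 18.81.

18.81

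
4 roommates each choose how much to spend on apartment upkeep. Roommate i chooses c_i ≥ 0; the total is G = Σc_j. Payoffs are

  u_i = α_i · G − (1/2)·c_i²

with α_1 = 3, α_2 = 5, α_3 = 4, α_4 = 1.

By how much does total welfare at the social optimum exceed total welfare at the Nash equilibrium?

Roommate i's FOC: ∂u_i/∂c_i = α_i − c_i = 0, so c_i* = α_i.
NE contributions = (3, 5, 4, 1); G = 13.
W^NE = (Σα)·G − ½Σα_i² = 13² − ½·51 = 143.5.
Planner sets c_i = Σα_j = 13 for every i, so G^SO = 4·13 = 52.
W^SO = (Σα)·G^SO − ½·4·(Σα)² = (4/2)·13² = 338.
Deadweight loss = W^SO − W^NE = 194.5.

194.5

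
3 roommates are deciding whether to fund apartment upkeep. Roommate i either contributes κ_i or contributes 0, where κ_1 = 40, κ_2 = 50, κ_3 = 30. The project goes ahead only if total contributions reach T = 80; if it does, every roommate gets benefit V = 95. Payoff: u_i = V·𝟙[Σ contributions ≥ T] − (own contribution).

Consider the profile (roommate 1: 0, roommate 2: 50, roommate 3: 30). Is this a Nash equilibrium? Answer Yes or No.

Total = 80 ≥ 80: provided.
Roommate 1 (pledges 0, payoff 95): pledging 40 → total 120, payoff 55. No gain.
Roommate 2 (pledges 50, payoff 45): dropping to 0 → total 30, payoff 0. No gain.
Roommate 3 (pledges 30, payoff 65): dropping to 0 → total 50, payoff 0. No gain.

Yes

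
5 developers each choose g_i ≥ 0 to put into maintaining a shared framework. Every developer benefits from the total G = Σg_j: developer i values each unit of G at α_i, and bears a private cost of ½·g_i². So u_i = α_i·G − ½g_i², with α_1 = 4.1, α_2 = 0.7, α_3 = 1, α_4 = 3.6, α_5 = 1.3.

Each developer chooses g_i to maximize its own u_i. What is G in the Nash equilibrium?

10.7

Developer i's FOC: ∂u_i/∂g_i = α_i − g_i = 0, so g_i* = α_i.
NE contributions = (4.1, 0.7, 1, 3.6, 1.3); G = 10.7.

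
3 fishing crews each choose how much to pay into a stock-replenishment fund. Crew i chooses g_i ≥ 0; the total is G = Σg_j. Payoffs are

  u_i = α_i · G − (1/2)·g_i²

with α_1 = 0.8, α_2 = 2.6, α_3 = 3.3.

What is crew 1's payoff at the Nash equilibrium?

5.04

Crew i's FOC: ∂u_i/∂g_i = α_i − g_i = 0, so g_i* = α_i.
NE contributions = (0.8, 2.6, 3.3); G = 6.7.
u_1 = α_1·G − ½·(g_1)² = 0.8·6.7 − ½·0.8² = 5.04.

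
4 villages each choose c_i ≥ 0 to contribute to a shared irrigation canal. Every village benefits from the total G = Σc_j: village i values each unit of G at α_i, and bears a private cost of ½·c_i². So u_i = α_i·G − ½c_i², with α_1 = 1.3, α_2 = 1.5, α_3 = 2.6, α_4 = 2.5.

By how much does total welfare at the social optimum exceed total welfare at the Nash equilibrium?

70.885

Village i's FOC: ∂u_i/∂c_i = α_i − c_i = 0, so c_i* = α_i.
NE contributions = (1.3, 1.5, 2.6, 2.5); G = 7.9.
W^NE = (Σα)·G − ½Σα_i² = 7.9² − ½·16.95 = 53.935.
Planner sets c_i = Σα_j = 7.9 for every i, so G^SO = 4·7.9 = 31.6.
W^SO = (Σα)·G^SO − ½·4·(Σα)² = (4/2)·7.9² = 124.82.
Deadweight loss = W^SO − W^NE = 70.885.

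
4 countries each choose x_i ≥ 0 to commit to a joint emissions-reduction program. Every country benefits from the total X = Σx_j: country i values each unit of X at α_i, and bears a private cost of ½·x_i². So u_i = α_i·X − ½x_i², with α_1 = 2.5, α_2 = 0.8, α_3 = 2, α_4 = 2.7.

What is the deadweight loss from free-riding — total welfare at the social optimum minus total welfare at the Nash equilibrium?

Country i's FOC: ∂u_i/∂x_i = α_i − x_i = 0, so x_i* = α_i.
NE contributions = (2.5, 0.8, 2, 2.7); X = 8.
W^NE = (Σα)·X − ½Σα_i² = 8² − ½·18.18 = 54.91.
Planner sets x_i = Σα_j = 8 for every i, so X^SO = 4·8 = 32.
W^SO = (Σα)·X^SO − ½·4·(Σα)² = (4/2)·8² = 128.
Deadweight loss = W^SO − W^NE = 73.09.

73.09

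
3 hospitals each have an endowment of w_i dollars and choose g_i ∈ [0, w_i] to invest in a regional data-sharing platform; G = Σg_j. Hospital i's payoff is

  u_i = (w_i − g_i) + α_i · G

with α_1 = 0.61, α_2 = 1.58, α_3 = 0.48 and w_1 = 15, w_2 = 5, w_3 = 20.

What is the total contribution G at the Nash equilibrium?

∂u_i/∂g_i = α_i − 1, so hospital i contributes w_i if α_i > 1, else 0.
α_i > 1 for i ∈ {2}; NE contributions (0, 5, 0), G = 5.

5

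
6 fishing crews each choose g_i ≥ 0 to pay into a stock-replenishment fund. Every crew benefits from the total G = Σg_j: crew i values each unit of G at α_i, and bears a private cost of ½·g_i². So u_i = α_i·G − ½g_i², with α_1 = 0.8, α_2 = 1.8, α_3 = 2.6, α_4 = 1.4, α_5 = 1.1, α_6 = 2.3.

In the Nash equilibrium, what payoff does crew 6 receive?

20.355

Crew i's FOC: ∂u_i/∂g_i = α_i − g_i = 0, so g_i* = α_i.
NE contributions = (0.8, 1.8, 2.6, 1.4, 1.1, 2.3); G = 10.
u_6 = α_6·G − ½·(g_6)² = 2.3·10 − ½·2.3² = 20.355.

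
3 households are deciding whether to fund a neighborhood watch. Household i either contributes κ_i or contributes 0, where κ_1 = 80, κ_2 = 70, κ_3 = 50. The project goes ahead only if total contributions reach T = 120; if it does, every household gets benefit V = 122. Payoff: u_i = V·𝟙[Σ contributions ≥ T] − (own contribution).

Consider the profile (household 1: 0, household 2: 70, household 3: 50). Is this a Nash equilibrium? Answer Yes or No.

Total = 120 ≥ 120: provided.
Household 1 (pledges 0, payoff 122): pledging 80 → total 200, payoff 42. No gain.
Household 2 (pledges 70, payoff 52): dropping to 0 → total 50, payoff 0. No gain.
Household 3 (pledges 50, payoff 72): dropping to 0 → total 70, payoff 0. No gain.

Yes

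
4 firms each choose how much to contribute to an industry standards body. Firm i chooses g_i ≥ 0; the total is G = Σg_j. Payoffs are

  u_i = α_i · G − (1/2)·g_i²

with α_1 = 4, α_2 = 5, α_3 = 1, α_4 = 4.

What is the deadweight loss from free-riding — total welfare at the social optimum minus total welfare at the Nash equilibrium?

Firm i's FOC: ∂u_i/∂g_i = α_i − g_i = 0, so g_i* = α_i.
NE contributions = (4, 5, 1, 4); G = 14.
W^NE = (Σα)·G − ½Σα_i² = 14² − ½·58 = 167.
Planner sets g_i = Σα_j = 14 for every i, so G^SO = 4·14 = 56.
W^SO = (Σα)·G^SO − ½·4·(Σα)² = (4/2)·14² = 392.
Deadweight loss = W^SO − W^NE = 225.

225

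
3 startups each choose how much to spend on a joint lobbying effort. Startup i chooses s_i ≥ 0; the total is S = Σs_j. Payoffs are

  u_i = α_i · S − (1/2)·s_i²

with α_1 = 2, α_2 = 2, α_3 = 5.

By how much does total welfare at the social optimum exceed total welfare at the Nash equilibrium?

57

Startup i's FOC: ∂u_i/∂s_i = α_i − s_i = 0, so s_i* = α_i.
NE contributions = (2, 2, 5); S = 9.
W^NE = (Σα)·S − ½Σα_i² = 9² − ½·33 = 64.5.
Planner sets s_i = Σα_j = 9 for every i, so S^SO = 3·9 = 27.
W^SO = (Σα)·S^SO − ½·3·(Σα)² = (3/2)·9² = 121.5.
Deadweight loss = W^SO − W^NE = 57.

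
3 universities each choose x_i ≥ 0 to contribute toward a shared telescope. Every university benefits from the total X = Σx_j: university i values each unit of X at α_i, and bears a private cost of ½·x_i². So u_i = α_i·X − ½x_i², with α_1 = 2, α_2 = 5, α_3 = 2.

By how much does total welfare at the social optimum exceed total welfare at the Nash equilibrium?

57

University i's FOC: ∂u_i/∂x_i = α_i − x_i = 0, so x_i* = α_i.
NE contributions = (2, 5, 2); X = 9.
W^NE = (Σα)·X − ½Σα_i² = 9² − ½·33 = 64.5.
Planner sets x_i = Σα_j = 9 for every i, so X^SO = 3·9 = 27.
W^SO = (Σα)·X^SO − ½·3·(Σα)² = (3/2)·9² = 121.5.
Deadweight loss = W^SO − W^NE = 57.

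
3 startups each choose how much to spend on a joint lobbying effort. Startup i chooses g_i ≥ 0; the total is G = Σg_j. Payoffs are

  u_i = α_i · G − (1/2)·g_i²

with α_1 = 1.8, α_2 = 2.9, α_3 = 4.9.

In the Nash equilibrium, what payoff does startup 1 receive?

15.66

Startup i's FOC: ∂u_i/∂g_i = α_i − g_i = 0, so g_i* = α_i.
NE contributions = (1.8, 2.9, 4.9); G = 9.6.
u_1 = α_1·G − ½·(g_1)² = 1.8·9.6 − ½·1.8² = 15.66.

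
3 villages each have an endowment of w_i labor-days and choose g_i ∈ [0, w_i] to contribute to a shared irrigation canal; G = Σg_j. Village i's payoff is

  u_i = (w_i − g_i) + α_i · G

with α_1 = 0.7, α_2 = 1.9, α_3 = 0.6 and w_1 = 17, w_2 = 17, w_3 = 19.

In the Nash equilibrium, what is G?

∂u_i/∂g_i = α_i − 1, so village i contributes w_i if α_i > 1, else 0.
α_i > 1 for i ∈ {2}; NE contributions (0, 17, 0), G = 17.

17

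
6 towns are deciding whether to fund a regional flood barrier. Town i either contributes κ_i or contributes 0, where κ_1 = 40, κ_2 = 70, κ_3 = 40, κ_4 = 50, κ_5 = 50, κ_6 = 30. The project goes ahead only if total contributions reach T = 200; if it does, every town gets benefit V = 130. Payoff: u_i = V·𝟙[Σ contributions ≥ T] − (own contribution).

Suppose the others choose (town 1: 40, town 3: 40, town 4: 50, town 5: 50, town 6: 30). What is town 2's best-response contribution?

0

Others' total = 210 ≥ 200; contributing adds cost 70 for no extra benefit.
Best response: 0.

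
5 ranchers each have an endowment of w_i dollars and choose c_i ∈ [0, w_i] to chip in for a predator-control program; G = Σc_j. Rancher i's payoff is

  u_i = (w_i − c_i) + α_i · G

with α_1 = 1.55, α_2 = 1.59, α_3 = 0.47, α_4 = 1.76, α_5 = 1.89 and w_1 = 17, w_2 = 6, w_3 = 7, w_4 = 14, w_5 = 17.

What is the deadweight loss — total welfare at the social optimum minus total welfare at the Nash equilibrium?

∂u_i/∂c_i = α_i − 1, so rancher i contributes w_i if α_i > 1, else 0.
α_i > 1 for i ∈ {1, 2, 4, 5}; NE contributions (17, 6, 0, 14, 17), G = 54.
W^NE = Σw_i − G^NE + (Σα_i)·G^NE = 61 + 6.26·54 = 399.04.
Planner: ∂(Σu_j)/∂c_i = Σα_j − 1 = 6.26 > 0, so everyone contributes w_i; G^SO = 61, W^SO = 61 + 6.26·61 = 442.86.
Deadweight loss = 43.82.

43.82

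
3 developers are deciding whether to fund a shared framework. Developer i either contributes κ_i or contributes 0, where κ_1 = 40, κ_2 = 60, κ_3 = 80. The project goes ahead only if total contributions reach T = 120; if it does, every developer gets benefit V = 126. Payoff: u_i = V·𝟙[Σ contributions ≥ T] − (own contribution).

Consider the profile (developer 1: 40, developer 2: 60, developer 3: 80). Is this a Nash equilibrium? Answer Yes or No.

Total = 180 ≥ 120: provided.
Developer 1 (pledges 40, payoff 86): dropping to 0 → total 140, payoff 126. Profitable deviation.

No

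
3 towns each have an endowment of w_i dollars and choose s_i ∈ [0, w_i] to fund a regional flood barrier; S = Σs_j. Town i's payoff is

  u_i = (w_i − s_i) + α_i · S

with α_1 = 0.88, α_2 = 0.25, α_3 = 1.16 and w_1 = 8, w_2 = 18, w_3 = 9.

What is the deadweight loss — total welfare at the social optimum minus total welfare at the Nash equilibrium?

33.54

∂u_i/∂s_i = α_i − 1, so town i contributes w_i if α_i > 1, else 0.
α_i > 1 for i ∈ {3}; NE contributions (0, 0, 9), S = 9.
W^NE = Σw_i − S^NE + (Σα_i)·S^NE = 35 + 1.29·9 = 46.61.
Planner: ∂(Σu_j)/∂s_i = Σα_j − 1 = 1.29 > 0, so everyone contributes w_i; S^SO = 35, W^SO = 35 + 1.29·35 = 80.15.
Deadweight loss = 33.54.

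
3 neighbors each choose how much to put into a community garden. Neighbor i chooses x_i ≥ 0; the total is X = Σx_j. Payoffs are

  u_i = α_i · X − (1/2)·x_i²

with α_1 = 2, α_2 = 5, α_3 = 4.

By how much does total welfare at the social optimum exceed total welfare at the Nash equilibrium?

Neighbor i's FOC: ∂u_i/∂x_i = α_i − x_i = 0, so x_i* = α_i.
NE contributions = (2, 5, 4); X = 11.
W^NE = (Σα)·X − ½Σα_i² = 11² − ½·45 = 98.5.
Planner sets x_i = Σα_j = 11 for every i, so X^SO = 3·11 = 33.
W^SO = (Σα)·X^SO − ½·3·(Σα)² = (3/2)·11² = 181.5.
Deadweight loss = W^SO − W^NE = 83.

83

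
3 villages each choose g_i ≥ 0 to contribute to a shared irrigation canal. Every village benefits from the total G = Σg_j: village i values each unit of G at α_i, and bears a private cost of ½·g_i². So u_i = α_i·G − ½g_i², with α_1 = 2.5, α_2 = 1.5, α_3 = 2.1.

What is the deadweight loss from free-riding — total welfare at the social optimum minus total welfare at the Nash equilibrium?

Village i's FOC: ∂u_i/∂g_i = α_i − g_i = 0, so g_i* = α_i.
NE contributions = (2.5, 1.5, 2.1); G = 6.1.
W^NE = (Σα)·G − ½Σα_i² = 6.1² − ½·12.91 = 30.755.
Planner sets g_i = Σα_j = 6.1 for every i, so G^SO = 3·6.1 = 18.3.
W^SO = (Σα)·G^SO − ½·3·(Σα)² = (3/2)·6.1² = 55.815.
Deadweight loss = W^SO − W^NE = 25.06.

25.06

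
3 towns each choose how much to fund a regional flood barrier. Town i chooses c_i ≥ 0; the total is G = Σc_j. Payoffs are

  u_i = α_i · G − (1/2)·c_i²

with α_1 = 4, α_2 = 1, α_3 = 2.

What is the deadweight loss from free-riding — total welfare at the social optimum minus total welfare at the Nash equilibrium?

35

Town i's FOC: ∂u_i/∂c_i = α_i − c_i = 0, so c_i* = α_i.
NE contributions = (4, 1, 2); G = 7.
W^NE = (Σα)·G − ½Σα_i² = 7² − ½·21 = 38.5.
Planner sets c_i = Σα_j = 7 for every i, so G^SO = 3·7 = 21.
W^SO = (Σα)·G^SO − ½·3·(Σα)² = (3/2)·7² = 73.5.
Deadweight loss = W^SO − W^NE = 35.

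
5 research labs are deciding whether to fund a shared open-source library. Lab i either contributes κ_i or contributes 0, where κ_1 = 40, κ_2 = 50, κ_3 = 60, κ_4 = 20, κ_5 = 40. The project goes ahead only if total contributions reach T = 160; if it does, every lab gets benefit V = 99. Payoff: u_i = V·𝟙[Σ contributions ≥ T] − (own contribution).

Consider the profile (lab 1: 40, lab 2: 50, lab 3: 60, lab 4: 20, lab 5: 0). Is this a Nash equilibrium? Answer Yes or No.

Total = 170 ≥ 160: provided.
Lab 1 (pledges 40, payoff 59): dropping to 0 → total 130, payoff 0. No gain.
Lab 2 (pledges 50, payoff 49): dropping to 0 → total 120, payoff 0. No gain.
Lab 3 (pledges 60, payoff 39): dropping to 0 → total 110, payoff 0. No gain.
Lab 4 (pledges 20, payoff 79): dropping to 0 → total 150, payoff 0. No gain.
Lab 5 (pledges 0, payoff 99): pledging 40 → total 210, payoff 59. No gain.

Yes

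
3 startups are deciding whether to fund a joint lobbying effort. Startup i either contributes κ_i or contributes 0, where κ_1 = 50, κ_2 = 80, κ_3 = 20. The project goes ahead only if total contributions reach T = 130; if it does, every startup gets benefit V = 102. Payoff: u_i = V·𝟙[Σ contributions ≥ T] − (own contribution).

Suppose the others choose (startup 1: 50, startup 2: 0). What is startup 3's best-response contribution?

0

Others' total = 50. Even contributing 20 gives 70 < 130: no benefit either way.
Best response: 0.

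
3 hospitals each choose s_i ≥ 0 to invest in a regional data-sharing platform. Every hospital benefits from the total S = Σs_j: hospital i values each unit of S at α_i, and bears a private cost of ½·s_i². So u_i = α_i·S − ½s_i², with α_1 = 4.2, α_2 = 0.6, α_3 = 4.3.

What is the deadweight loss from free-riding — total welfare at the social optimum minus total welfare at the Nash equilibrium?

Hospital i's FOC: ∂u_i/∂s_i = α_i − s_i = 0, so s_i* = α_i.
NE contributions = (4.2, 0.6, 4.3); S = 9.1.
W^NE = (Σα)·S − ½Σα_i² = 9.1² − ½·36.49 = 64.565.
Planner sets s_i = Σα_j = 9.1 for every i, so S^SO = 3·9.1 = 27.3.
W^SO = (Σα)·S^SO − ½·3·(Σα)² = (3/2)·9.1² = 124.215.
Deadweight loss = W^SO − W^NE = 59.65.

59.65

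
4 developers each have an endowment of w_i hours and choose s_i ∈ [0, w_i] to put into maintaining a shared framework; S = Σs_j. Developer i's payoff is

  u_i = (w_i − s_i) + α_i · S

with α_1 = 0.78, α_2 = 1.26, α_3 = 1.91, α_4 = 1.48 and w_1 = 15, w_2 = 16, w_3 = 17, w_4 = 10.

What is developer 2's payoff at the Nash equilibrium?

∂u_i/∂s_i = α_i − 1, so developer i contributes w_i if α_i > 1, else 0.
α_i > 1 for i ∈ {2, 3, 4}; NE contributions (0, 16, 17, 10), S = 43.
u_2 = (16 − 16) + 1.26·43 = 54.18.

54.18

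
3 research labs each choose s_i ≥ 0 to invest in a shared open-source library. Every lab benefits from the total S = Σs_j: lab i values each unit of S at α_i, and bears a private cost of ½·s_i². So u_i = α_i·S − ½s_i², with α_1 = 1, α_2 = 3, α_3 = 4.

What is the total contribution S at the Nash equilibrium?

Lab i's FOC: ∂u_i/∂s_i = α_i − s_i = 0, so s_i* = α_i.
NE contributions = (1, 3, 4); S = 8.

8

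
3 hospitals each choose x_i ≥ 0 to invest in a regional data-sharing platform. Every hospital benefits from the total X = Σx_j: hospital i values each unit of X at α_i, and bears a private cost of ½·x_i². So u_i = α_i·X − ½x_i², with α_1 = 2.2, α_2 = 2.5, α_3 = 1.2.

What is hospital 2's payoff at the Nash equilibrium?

11.625

Hospital i's FOC: ∂u_i/∂x_i = α_i − x_i = 0, so x_i* = α_i.
NE contributions = (2.2, 2.5, 1.2); X = 5.9.
u_2 = α_2·X − ½·(x_2)² = 2.5·5.9 − ½·2.5² = 11.625.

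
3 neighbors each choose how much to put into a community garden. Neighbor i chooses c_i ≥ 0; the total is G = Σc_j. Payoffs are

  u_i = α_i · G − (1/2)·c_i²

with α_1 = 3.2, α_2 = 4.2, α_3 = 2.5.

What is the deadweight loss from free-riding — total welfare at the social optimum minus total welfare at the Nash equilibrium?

Neighbor i's FOC: ∂u_i/∂c_i = α_i − c_i = 0, so c_i* = α_i.
NE contributions = (3.2, 4.2, 2.5); G = 9.9.
W^NE = (Σα)·G − ½Σα_i² = 9.9² − ½·34.13 = 80.945.
Planner sets c_i = Σα_j = 9.9 for every i, so G^SO = 3·9.9 = 29.7.
W^SO = (Σα)·G^SO − ½·3·(Σα)² = (3/2)·9.9² = 147.015.
Deadweight loss = W^SO − W^NE = 66.07.

66.07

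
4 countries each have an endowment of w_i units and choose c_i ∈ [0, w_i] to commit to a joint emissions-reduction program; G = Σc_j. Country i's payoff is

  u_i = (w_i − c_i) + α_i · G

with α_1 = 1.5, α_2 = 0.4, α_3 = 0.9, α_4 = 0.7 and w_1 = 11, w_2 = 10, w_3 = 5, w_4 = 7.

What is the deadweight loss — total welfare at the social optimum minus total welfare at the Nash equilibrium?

55

∂u_i/∂c_i = α_i − 1, so country i contributes w_i if α_i > 1, else 0.
α_i > 1 for i ∈ {1}; NE contributions (11, 0, 0, 0), G = 11.
W^NE = Σw_i − G^NE + (Σα_i)·G^NE = 33 + 2.5·11 = 60.5.
Planner: ∂(Σu_j)/∂c_i = Σα_j − 1 = 2.5 > 0, so everyone contributes w_i; G^SO = 33, W^SO = 33 + 2.5·33 = 115.5.
Deadweight loss = 55.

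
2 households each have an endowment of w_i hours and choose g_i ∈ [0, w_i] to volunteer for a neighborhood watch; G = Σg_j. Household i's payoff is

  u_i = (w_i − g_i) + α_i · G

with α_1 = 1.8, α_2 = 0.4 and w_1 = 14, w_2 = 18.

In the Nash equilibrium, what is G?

∂u_i/∂g_i = α_i − 1, so household i contributes w_i if α_i > 1, else 0.
α_i > 1 for i ∈ {1}; NE contributions (14, 0), G = 14.

14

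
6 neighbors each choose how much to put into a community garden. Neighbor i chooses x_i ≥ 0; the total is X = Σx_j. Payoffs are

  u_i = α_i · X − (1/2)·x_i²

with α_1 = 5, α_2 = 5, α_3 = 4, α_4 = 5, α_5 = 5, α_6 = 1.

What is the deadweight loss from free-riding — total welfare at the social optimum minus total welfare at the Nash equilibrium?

Neighbor i's FOC: ∂u_i/∂x_i = α_i − x_i = 0, so x_i* = α_i.
NE contributions = (5, 5, 4, 5, 5, 1); X = 25.
W^NE = (Σα)·X − ½Σα_i² = 25² − ½·117 = 566.5.
Planner sets x_i = Σα_j = 25 for every i, so X^SO = 6·25 = 150.
W^SO = (Σα)·X^SO − ½·6·(Σα)² = (6/2)·25² = 1875.
Deadweight loss = W^SO − W^NE = 1308.5.

1308.5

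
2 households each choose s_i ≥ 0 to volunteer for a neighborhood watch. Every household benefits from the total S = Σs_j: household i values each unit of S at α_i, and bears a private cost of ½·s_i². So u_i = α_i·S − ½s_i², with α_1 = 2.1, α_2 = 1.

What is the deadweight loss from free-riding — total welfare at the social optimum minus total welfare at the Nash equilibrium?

2.705

Household i's FOC: ∂u_i/∂s_i = α_i − s_i = 0, so s_i* = α_i.
NE contributions = (2.1, 1); S = 3.1.
W^NE = (Σα)·S − ½Σα_i² = 3.1² − ½·5.41 = 6.905.
Planner sets s_i = Σα_j = 3.1 for every i, so S^SO = 2·3.1 = 6.2.
W^SO = (Σα)·S^SO − ½·2·(Σα)² = (2/2)·3.1² = 9.61.
Deadweight loss = W^SO − W^NE = 2.705.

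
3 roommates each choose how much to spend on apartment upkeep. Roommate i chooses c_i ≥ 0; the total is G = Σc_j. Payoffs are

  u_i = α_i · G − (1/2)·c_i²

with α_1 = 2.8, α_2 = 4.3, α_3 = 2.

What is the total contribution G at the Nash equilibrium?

9.1

Roommate i's FOC: ∂u_i/∂c_i = α_i − c_i = 0, so c_i* = α_i.
NE contributions = (2.8, 4.3, 2); G = 9.1.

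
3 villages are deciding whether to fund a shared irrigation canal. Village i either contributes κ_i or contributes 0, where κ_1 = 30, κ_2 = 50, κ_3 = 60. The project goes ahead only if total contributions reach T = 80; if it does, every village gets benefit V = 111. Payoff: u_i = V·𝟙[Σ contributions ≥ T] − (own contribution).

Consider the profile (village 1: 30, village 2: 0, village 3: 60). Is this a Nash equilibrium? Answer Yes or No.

Yes

Total = 90 ≥ 80: provided.
Village 1 (pledges 30, payoff 81): dropping to 0 → total 60, payoff 0. No gain.
Village 2 (pledges 0, payoff 111): pledging 50 → total 140, payoff 61. No gain.
Village 3 (pledges 60, payoff 51): dropping to 0 → total 30, payoff 0. No gain.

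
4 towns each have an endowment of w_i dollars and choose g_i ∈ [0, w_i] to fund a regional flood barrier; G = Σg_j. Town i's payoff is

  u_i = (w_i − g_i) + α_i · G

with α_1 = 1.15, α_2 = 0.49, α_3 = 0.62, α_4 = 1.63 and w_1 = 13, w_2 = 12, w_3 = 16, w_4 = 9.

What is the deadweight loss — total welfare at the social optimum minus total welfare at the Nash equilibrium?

∂u_i/∂g_i = α_i − 1, so town i contributes w_i if α_i > 1, else 0.
α_i > 1 for i ∈ {1, 4}; NE contributions (13, 0, 0, 9), G = 22.
W^NE = Σw_i − G^NE + (Σα_i)·G^NE = 50 + 2.89·22 = 113.58.
Planner: ∂(Σu_j)/∂g_i = Σα_j − 1 = 2.89 > 0, so everyone contributes w_i; G^SO = 50, W^SO = 50 + 2.89·50 = 194.5.
Deadweight loss = 80.92.

80.92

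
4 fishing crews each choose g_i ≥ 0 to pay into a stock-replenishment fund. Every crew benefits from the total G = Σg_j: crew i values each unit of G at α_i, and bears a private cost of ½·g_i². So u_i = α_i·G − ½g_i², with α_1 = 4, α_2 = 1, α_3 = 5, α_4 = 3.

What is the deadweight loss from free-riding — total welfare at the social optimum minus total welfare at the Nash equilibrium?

Crew i's FOC: ∂u_i/∂g_i = α_i − g_i = 0, so g_i* = α_i.
NE contributions = (4, 1, 5, 3); G = 13.
W^NE = (Σα)·G − ½Σα_i² = 13² − ½·51 = 143.5.
Planner sets g_i = Σα_j = 13 for every i, so G^SO = 4·13 = 52.
W^SO = (Σα)·G^SO − ½·4·(Σα)² = (4/2)·13² = 338.
Deadweight loss = W^SO − W^NE = 194.5.

194.5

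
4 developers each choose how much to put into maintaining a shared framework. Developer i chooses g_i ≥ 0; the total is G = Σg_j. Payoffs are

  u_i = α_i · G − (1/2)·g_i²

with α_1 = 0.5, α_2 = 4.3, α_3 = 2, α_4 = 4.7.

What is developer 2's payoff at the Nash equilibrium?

40.205

Developer i's FOC: ∂u_i/∂g_i = α_i − g_i = 0, so g_i* = α_i.
NE contributions = (0.5, 4.3, 2, 4.7); G = 11.5.
u_2 = α_2·G − ½·(g_2)² = 4.3·11.5 − ½·4.3² = 40.205.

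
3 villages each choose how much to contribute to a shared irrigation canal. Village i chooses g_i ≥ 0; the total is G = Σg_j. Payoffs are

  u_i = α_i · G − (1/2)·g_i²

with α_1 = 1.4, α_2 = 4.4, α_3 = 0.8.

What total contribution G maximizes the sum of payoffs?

Planner FOC: ∂(Σu_j)/∂g_i = (Σα_j) − g_i = 0, so g_i^SO = Σα_j = 6.6 for every i; G^SO = 19.8.

19.8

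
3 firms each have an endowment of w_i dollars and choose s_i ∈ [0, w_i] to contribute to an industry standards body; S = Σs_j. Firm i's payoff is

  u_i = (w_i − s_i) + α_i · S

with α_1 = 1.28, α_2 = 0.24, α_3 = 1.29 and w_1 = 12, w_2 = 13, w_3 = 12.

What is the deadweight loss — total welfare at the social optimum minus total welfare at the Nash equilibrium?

∂u_i/∂s_i = α_i − 1, so firm i contributes w_i if α_i > 1, else 0.
α_i > 1 for i ∈ {1, 3}; NE contributions (12, 0, 12), S = 24.
W^NE = Σw_i − S^NE + (Σα_i)·S^NE = 37 + 1.81·24 = 80.44.
Planner: ∂(Σu_j)/∂s_i = Σα_j − 1 = 1.81 > 0, so everyone contributes w_i; S^SO = 37, W^SO = 37 + 1.81·37 = 103.97.
Deadweight loss = 23.53.

23.53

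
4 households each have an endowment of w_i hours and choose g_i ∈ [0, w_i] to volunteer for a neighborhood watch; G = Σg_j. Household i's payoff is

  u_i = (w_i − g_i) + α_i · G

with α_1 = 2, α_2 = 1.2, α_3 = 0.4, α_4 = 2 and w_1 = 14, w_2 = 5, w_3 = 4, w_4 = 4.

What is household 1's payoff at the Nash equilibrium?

46

∂u_i/∂g_i = α_i − 1, so household i contributes w_i if α_i > 1, else 0.
α_i > 1 for i ∈ {1, 2, 4}; NE contributions (14, 5, 0, 4), G = 23.
u_1 = (14 − 14) + 2·23 = 46.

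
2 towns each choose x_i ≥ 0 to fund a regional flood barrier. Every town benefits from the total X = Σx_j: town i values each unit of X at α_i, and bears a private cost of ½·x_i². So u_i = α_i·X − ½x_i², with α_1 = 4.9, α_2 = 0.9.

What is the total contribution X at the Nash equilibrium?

5.8

Town i's FOC: ∂u_i/∂x_i = α_i − x_i = 0, so x_i* = α_i.
NE contributions = (4.9, 0.9); X = 5.8.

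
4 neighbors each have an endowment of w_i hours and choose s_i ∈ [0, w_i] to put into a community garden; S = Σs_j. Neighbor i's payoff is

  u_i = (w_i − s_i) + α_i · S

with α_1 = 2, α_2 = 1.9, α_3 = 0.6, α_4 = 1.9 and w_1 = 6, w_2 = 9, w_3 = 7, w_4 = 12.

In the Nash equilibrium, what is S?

27

∂u_i/∂s_i = α_i − 1, so neighbor i contributes w_i if α_i > 1, else 0.
α_i > 1 for i ∈ {1, 2, 4}; NE contributions (6, 9, 0, 12), S = 27.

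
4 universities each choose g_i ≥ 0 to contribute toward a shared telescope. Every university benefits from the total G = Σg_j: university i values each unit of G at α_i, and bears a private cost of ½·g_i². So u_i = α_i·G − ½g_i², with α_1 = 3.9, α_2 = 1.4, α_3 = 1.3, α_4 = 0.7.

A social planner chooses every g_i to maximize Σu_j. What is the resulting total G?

29.2

Planner FOC: ∂(Σu_j)/∂g_i = (Σα_j) − g_i = 0, so g_i^SO = Σα_j = 7.3 for every i; G^SO = 29.2.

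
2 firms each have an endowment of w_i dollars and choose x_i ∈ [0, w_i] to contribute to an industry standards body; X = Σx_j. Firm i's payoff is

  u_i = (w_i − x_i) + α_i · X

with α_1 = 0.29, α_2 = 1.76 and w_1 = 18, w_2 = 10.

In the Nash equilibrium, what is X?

10

∂u_i/∂x_i = α_i − 1, so firm i contributes w_i if α_i > 1, else 0.
α_i > 1 for i ∈ {2}; NE contributions (0, 10), X = 10.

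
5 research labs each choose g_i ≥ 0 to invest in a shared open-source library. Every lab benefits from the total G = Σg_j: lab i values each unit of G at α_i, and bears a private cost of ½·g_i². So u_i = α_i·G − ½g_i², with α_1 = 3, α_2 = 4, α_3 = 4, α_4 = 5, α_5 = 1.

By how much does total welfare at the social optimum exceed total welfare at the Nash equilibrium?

467

Lab i's FOC: ∂u_i/∂g_i = α_i − g_i = 0, so g_i* = α_i.
NE contributions = (3, 4, 4, 5, 1); G = 17.
W^NE = (Σα)·G − ½Σα_i² = 17² − ½·67 = 255.5.
Planner sets g_i = Σα_j = 17 for every i, so G^SO = 5·17 = 85.
W^SO = (Σα)·G^SO − ½·5·(Σα)² = (5/2)·17² = 722.5.
Deadweight loss = W^SO − W^NE = 467.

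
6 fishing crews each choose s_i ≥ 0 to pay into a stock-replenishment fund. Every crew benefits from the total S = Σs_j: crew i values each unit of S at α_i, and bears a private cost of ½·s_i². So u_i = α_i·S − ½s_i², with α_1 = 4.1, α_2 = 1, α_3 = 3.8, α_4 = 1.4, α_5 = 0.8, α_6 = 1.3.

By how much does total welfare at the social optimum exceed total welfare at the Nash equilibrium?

325.79

Crew i's FOC: ∂u_i/∂s_i = α_i − s_i = 0, so s_i* = α_i.
NE contributions = (4.1, 1, 3.8, 1.4, 0.8, 1.3); S = 12.4.
W^NE = (Σα)·S − ½Σα_i² = 12.4² − ½·36.54 = 135.49.
Planner sets s_i = Σα_j = 12.4 for every i, so S^SO = 6·12.4 = 74.4.
W^SO = (Σα)·S^SO − ½·6·(Σα)² = (6/2)·12.4² = 461.28.
Deadweight loss = W^SO − W^NE = 325.79.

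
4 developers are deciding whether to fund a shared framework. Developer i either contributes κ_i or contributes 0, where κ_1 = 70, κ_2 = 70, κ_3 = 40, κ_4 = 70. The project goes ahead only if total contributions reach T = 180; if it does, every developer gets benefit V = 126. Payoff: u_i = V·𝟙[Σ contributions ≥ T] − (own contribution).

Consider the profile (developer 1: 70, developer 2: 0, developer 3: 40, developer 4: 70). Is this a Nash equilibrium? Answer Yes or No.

Yes

Total = 180 ≥ 180: provided.
Developer 1 (pledges 70, payoff 56): dropping to 0 → total 110, payoff 0. No gain.
Developer 2 (pledges 0, payoff 126): pledging 70 → total 250, payoff 56. No gain.
Developer 3 (pledges 40, payoff 86): dropping to 0 → total 140, payoff 0. No gain.
Developer 4 (pledges 70, payoff 56): dropping to 0 → total 110, payoff 0. No gain.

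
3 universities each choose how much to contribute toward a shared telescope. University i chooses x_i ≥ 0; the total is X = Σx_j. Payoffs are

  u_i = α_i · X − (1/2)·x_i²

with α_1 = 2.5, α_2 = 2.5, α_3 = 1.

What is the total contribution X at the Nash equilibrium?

University i's FOC: ∂u_i/∂x_i = α_i − x_i = 0, so x_i* = α_i.
NE contributions = (2.5, 2.5, 1); X = 6.

6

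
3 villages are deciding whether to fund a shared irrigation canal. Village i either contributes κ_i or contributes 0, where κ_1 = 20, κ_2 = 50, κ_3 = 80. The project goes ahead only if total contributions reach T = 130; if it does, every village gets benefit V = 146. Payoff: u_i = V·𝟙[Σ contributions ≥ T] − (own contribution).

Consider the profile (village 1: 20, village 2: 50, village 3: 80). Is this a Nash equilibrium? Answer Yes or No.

Total = 150 ≥ 130: provided.
Village 1 (pledges 20, payoff 126): dropping to 0 → total 130, payoff 146. Profitable deviation.

No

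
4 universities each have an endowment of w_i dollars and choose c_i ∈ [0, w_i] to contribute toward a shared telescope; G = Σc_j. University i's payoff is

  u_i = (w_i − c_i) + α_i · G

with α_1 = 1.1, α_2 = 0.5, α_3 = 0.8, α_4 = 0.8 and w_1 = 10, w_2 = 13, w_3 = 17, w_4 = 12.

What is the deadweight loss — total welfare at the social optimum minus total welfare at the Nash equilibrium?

∂u_i/∂c_i = α_i − 1, so university i contributes w_i if α_i > 1, else 0.
α_i > 1 for i ∈ {1}; NE contributions (10, 0, 0, 0), G = 10.
W^NE = Σw_i − G^NE + (Σα_i)·G^NE = 52 + 2.2·10 = 74.
Planner: ∂(Σu_j)/∂c_i = Σα_j − 1 = 2.2 > 0, so everyone contributes w_i; G^SO = 52, W^SO = 52 + 2.2·52 = 166.4.
Deadweight loss = 92.4.

92.4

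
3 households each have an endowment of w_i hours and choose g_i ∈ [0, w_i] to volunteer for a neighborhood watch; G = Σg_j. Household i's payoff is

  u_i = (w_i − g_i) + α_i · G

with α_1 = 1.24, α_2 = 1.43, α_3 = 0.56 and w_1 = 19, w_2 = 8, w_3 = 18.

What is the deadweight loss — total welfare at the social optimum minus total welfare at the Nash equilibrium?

∂u_i/∂g_i = α_i − 1, so household i contributes w_i if α_i > 1, else 0.
α_i > 1 for i ∈ {1, 2}; NE contributions (19, 8, 0), G = 27.
W^NE = Σw_i − G^NE + (Σα_i)·G^NE = 45 + 2.23·27 = 105.21.
Planner: ∂(Σu_j)/∂g_i = Σα_j − 1 = 2.23 > 0, so everyone contributes w_i; G^SO = 45, W^SO = 45 + 2.23·45 = 145.35.
Deadweight loss = 40.14.

40.14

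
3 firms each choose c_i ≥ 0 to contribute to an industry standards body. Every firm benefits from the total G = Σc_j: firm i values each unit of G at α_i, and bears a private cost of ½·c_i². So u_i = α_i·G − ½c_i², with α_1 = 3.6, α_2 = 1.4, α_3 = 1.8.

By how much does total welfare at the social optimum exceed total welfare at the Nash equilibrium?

Firm i's FOC: ∂u_i/∂c_i = α_i − c_i = 0, so c_i* = α_i.
NE contributions = (3.6, 1.4, 1.8); G = 6.8.
W^NE = (Σα)·G − ½Σα_i² = 6.8² − ½·18.16 = 37.16.
Planner sets c_i = Σα_j = 6.8 for every i, so G^SO = 3·6.8 = 20.4.
W^SO = (Σα)·G^SO − ½·3·(Σα)² = (3/2)·6.8² = 69.36.
Deadweight loss = W^SO − W^NE = 32.2.

32.2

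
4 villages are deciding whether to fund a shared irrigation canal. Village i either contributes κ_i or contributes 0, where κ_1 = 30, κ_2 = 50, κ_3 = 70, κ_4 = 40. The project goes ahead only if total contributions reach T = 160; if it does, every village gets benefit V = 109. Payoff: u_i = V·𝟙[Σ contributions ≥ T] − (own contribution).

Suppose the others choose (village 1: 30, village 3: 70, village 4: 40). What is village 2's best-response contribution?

Others' total = 140. Contributing 50 brings total to 190 ≥ 160: gain V − κ_2 = 59.
Best response: 50.

50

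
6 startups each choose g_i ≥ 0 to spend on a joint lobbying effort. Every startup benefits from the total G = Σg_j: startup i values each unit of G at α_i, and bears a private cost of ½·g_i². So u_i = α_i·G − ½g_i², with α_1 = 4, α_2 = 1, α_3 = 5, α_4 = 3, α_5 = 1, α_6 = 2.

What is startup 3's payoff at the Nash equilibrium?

Startup i's FOC: ∂u_i/∂g_i = α_i − g_i = 0, so g_i* = α_i.
NE contributions = (4, 1, 5, 3, 1, 2); G = 16.
u_3 = α_3·G − ½·(g_3)² = 5·16 − ½·5² = 67.5.

67.5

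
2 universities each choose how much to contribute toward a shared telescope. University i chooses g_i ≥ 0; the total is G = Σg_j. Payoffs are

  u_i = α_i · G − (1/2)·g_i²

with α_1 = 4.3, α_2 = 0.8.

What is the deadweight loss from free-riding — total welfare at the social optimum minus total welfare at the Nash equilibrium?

University i's FOC: ∂u_i/∂g_i = α_i − g_i = 0, so g_i* = α_i.
NE contributions = (4.3, 0.8); G = 5.1.
W^NE = (Σα)·G − ½Σα_i² = 5.1² − ½·19.13 = 16.445.
Planner sets g_i = Σα_j = 5.1 for every i, so G^SO = 2·5.1 = 10.2.
W^SO = (Σα)·G^SO − ½·2·(Σα)² = (2/2)·5.1² = 26.01.
Deadweight loss = W^SO − W^NE = 9.565.

9.565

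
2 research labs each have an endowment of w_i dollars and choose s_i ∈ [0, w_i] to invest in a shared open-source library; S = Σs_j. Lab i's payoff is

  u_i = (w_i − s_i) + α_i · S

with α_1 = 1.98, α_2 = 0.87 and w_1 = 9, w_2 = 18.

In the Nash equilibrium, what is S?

9

∂u_i/∂s_i = α_i − 1, so lab i contributes w_i if α_i > 1, else 0.
α_i > 1 for i ∈ {1}; NE contributions (9, 0), S = 9.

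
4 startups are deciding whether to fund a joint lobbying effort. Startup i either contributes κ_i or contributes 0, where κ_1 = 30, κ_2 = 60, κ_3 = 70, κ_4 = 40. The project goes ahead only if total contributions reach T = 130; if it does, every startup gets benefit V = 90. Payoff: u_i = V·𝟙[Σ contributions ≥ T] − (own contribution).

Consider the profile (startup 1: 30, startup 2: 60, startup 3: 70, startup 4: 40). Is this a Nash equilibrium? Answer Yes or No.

Total = 200 ≥ 130: provided.
Startup 1 (pledges 30, payoff 60): dropping to 0 → total 170, payoff 90. Profitable deviation.

No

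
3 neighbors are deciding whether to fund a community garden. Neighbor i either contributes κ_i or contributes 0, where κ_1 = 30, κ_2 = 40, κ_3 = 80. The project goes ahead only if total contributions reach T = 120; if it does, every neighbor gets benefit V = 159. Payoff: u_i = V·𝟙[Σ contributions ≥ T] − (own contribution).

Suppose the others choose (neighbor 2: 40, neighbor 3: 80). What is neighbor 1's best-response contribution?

Others' total = 120 ≥ 120; contributing adds cost 30 for no extra benefit.
Best response: 0.

0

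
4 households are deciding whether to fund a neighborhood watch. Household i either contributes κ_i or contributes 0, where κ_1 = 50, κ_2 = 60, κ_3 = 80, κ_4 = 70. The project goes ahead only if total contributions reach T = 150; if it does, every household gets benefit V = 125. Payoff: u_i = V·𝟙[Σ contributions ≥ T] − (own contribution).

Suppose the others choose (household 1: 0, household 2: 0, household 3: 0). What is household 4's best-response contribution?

0

Others' total = 0. Even contributing 70 gives 70 < 150: no benefit either way.
Best response: 0.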